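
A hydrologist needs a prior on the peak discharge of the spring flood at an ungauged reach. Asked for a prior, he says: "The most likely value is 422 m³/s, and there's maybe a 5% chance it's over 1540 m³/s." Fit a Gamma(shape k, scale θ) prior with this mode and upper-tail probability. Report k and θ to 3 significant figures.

k ≈ 2.53, θ ≈ 276

Gamma(k,θ) with k>1 has mode (k−1)θ, so θ = 422/(k−1).
Need P(X < 1540) = 0.95 with θ tied to k this way. Start at k = 2, θ = 422: P(X<1540) ≈ 0.879.
Too low — raise k to concentrate. Iterating converges to k ≈ 2.53.
Then θ = 422/(2.53−1) ≈ 276.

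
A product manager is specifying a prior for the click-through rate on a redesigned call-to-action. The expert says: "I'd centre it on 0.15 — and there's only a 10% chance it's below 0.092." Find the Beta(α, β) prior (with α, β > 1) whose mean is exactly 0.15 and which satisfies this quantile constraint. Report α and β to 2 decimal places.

α ≈ 8.28, β ≈ 46.90

With mean 0.15 fixed, write α = 0.15s, β = 0.85s where s = α+β.
Need P(θ < 0.092) = 0.1 under Beta(0.15s, 0.85s). Normal approximation: (q−m)/√(m(1−m)/s) ≈ z_{0.1} = -1.28, so s ≈ 0.15·0.85·(-1.28)²/(0.092−0.15)² = 62.2.
At s = 62.2: P(θ<0.092) ≈ 0.085. Adjusting to match 0.1 gives s ≈ 55.17.
So α = 0.15·55.17 ≈ 8.28, β = 0.85·55.17 ≈ 46.90.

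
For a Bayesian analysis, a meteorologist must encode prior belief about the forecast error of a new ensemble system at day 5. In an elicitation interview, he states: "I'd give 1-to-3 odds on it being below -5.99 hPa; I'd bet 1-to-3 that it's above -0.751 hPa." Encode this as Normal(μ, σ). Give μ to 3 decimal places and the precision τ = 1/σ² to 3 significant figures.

μ = -3.371, τ = 0.0663

The p-quantile of Normal(μ,σ) is μ + z_p·σ, with z_{0.25} = -0.6745 and z_{0.75} = 0.6745.
Eliminate σ: μ = (z₂·x₁ − z₁·x₂)/(z₂ − z₁) = (0.6745·-5.99 − (-0.6745)·-0.751)/1.349 = -3.371.
Then σ = (x₂ − x₁)/(z₂ − z₁) = (-0.751 − -5.99)/1.349 = 3.884.
Precision τ = 1/σ² = 1/3.884² = 0.0663.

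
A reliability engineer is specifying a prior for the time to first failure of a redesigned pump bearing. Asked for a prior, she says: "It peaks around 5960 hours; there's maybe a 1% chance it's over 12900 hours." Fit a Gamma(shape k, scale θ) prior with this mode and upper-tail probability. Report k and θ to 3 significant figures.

k ≈ 9.11, θ ≈ 735

Gamma(k,θ) with k>1 has mode (k−1)θ, so θ = 5960/(k−1).
Need P(X < 12900) = 0.99 with θ tied to k this way. Start at k = 2, θ = 5960: P(X<12900) ≈ 0.637.
Too low — raise k to concentrate. Iterating converges to k ≈ 9.11.
Then θ = 5960/(9.11−1) ≈ 735.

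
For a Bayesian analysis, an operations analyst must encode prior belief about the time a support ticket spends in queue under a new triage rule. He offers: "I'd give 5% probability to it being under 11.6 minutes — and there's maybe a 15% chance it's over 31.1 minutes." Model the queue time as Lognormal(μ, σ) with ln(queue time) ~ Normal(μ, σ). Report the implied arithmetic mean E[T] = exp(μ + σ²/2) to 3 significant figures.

If T ~ Lognormal(μ,σ) then ln T ~ Normal(μ,σ), so the p-quantile of ln T is μ + z_p·σ.
ln(11.6) = 2.451 and ln(31.1) = 3.437; z_{0.05} = -1.645, z_{0.85} = 1.036.
σ = (3.437 − 2.451)/(1.036 − (-1.645)) = 0.368.
μ = 2.451 − (-1.645)·0.368 = 3.056.
E[T] = exp(μ + σ²/2) = exp(3.056 + 0.0676) = 22.7 minutes.

E[T] ≈ 22.7 minutes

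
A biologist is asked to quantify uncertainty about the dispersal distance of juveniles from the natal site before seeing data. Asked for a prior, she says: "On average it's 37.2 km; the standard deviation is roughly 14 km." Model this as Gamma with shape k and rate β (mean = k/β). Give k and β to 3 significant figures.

For Gamma(k, rate β): mean = k/β, variance = k/β², so CV = 1/√k.
CV = SD/mean = 14/37.2 = 0.3763, hence k = 1/CV² = 7.06.
Then β = k/mean = 7.06/37.2 = 0.19.

k ≈ 7.06, β ≈ 0.19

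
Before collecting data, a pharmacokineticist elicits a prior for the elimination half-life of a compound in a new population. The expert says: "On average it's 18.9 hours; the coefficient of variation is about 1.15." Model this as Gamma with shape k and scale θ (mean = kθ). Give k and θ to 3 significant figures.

For Gamma(k, scale θ): mean = kθ, variance = kθ², so CV = 1/√k.
CV = 1.15, hence k = 1/CV² = 0.756.
Then θ = mean/k = 18.9/0.756 = 25.

k ≈ 0.756, θ ≈ 25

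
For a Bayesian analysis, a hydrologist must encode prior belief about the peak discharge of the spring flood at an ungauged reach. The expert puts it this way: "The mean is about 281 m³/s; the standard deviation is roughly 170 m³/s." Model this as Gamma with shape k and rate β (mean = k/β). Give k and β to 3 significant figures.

k ≈ 2.73, β ≈ 0.00972

For Gamma(k, rate β): mean = k/β, variance = k/β², so CV = 1/√k.
CV = SD/mean = 170/281 = 0.605, hence k = 1/CV² = 2.73.
Then β = k/mean = 2.73/281 = 0.00972.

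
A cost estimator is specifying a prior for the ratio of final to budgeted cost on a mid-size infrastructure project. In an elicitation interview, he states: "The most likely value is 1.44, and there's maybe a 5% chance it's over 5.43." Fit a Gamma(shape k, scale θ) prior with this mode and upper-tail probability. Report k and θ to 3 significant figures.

Gamma(k,θ) with k>1 has mode (k−1)θ, so θ = 1.44/(k−1).
Need P(X < 5.43) = 0.95 with θ tied to k this way. Start at k = 2, θ = 1.44: P(X<5.43) ≈ 0.890.
Too low — raise k to concentrate. Iterating converges to k ≈ 2.45.
Then θ = 1.44/(2.45−1) ≈ 0.996.

k ≈ 2.45, θ ≈ 0.996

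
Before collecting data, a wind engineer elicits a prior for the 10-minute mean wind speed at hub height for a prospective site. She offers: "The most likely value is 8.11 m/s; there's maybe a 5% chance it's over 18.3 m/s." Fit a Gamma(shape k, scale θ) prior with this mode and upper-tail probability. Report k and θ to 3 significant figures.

Gamma(k,θ) with k>1 has mode (k−1)θ, so θ = 8.11/(k−1).
Need P(X < 18.3) = 0.95 with θ tied to k this way. Start at k = 2, θ = 8.11: P(X<18.3) ≈ 0.659.
Too low — raise k to concentrate. Iterating converges to k ≈ 5.14.
Then θ = 8.11/(5.14−1) ≈ 1.96.

k ≈ 5.14, θ ≈ 1.96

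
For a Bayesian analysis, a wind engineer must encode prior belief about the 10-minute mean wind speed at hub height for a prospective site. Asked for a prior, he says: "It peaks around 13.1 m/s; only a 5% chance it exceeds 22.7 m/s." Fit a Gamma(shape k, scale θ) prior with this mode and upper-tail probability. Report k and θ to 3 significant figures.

Gamma(k,θ) with k>1 has mode (k−1)θ, so θ = 13.1/(k−1).
Need P(X < 22.7) = 0.95 with θ tied to k this way. Start at k = 2, θ = 13.1: P(X<22.7) ≈ 0.517.
Too low — raise k to concentrate. Iterating converges to k ≈ 10.2.
Then θ = 13.1/(10.2−1) ≈ 1.42.

k ≈ 10.2, θ ≈ 1.42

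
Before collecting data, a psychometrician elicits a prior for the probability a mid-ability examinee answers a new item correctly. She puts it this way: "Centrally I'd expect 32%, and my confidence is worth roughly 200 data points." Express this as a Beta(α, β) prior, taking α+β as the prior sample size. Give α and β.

Under the effective-sample-size interpretation, Beta(α, β) has prior mean α/(α+β) and prior sample size α+β.
So α+β = 200 and α/(α+β) = 0.32, giving α = 0.32·200 = 64 and β = 200 − 64 = 136.

α = 64, β = 136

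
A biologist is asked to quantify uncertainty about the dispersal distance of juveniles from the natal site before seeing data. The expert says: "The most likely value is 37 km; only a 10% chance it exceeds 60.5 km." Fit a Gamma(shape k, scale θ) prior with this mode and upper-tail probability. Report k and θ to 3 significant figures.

k ≈ 8.79, θ ≈ 4.75

Gamma(k,θ) with k>1 has mode (k−1)θ, so θ = 37/(k−1).
Need P(X < 60.5) = 0.9 with θ tied to k this way. Start at k = 2, θ = 37: P(X<60.5) ≈ 0.486.
Too low — raise k to concentrate. Iterating converges to k ≈ 8.79.
Then θ = 37/(8.79−1) ≈ 4.75.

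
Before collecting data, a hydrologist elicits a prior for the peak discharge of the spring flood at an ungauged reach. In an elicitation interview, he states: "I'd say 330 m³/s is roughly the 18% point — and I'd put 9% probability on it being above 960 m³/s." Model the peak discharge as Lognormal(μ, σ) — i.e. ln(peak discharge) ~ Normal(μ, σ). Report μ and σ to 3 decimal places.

μ ≈ 6.232, σ ≈ 0.473

If T ~ Lognormal(μ,σ) then ln T ~ Normal(μ,σ), so the p-quantile of ln T is μ + z_p·σ.
ln(330) = 5.799 and ln(960) = 6.867; z_{0.18} = -0.9154, z_{0.91} = 1.341.
σ = (6.867 − 5.799)/(1.341 − (-0.9154)) = 0.473.
μ = 5.799 − (-0.9154)·0.473 = 6.232.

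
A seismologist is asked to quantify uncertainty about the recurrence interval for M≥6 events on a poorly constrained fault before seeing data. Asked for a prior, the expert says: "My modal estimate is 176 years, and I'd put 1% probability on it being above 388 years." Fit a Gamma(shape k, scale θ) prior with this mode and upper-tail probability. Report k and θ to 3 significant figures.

k ≈ 8.71, θ ≈ 22.8

Gamma(k,θ) with k>1 has mode (k−1)θ, so θ = 176/(k−1).
Need P(X < 388) = 0.99 with θ tied to k this way. Start at k = 2, θ = 176: P(X<388) ≈ 0.647.
Too low — raise k to concentrate. Iterating converges to k ≈ 8.71.
Then θ = 176/(8.71−1) ≈ 22.8.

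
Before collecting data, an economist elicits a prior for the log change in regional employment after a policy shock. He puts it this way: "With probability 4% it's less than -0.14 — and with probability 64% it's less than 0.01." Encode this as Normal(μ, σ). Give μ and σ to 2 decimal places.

The p-quantile of Normal(μ,σ) is μ + z_p·σ, with z_{0.04} = -1.751 and z_{0.64} = 0.3585.
Eliminate σ: μ = (z₂·x₁ − z₁·x₂)/(z₂ − z₁) = (0.3585·-0.14 − (-1.751)·0.01)/2.109 = -0.02.
Then σ = (x₂ − x₁)/(z₂ − z₁) = (0.01 − -0.14)/2.109 = 0.07.

μ = -0.02, σ = 0.07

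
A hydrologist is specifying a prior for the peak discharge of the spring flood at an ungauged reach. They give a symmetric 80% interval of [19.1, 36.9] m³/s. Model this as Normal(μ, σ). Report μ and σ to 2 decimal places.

A symmetric 80% interval runs μ ± z·σ with z = 1.282.
Half-width = 8.9, so σ = 8.9/1.282 = 6.94.
μ is the interval midpoint, 28.00.

μ = 28.00, σ = 6.94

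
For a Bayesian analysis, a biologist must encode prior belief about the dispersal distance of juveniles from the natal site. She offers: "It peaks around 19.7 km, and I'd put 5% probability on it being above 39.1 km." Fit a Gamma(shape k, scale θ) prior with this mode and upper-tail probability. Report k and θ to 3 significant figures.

k ≈ 6.9, θ ≈ 3.34

Gamma(k,θ) with k>1 has mode (k−1)θ, so θ = 19.7/(k−1).
Need P(X < 39.1) = 0.95 with θ tied to k this way. Start at k = 2, θ = 19.7: P(X<39.1) ≈ 0.590.
Too low — raise k to concentrate. Iterating converges to k ≈ 6.9.
Then θ = 19.7/(6.9−1) ≈ 3.34.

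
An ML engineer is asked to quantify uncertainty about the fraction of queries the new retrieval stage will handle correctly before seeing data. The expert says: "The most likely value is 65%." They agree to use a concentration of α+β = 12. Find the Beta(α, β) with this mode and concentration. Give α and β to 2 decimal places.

For α,β > 1 the Beta mode is (α−1)/(α+β−2). With α+β = 12, the mode is (α−1)/10.
Set (α−1)/10 = 0.65 → α = 1 + 0.65·10 = 7.50.
β = 12 − α = 4.50.

α = 7.50, β = 4.50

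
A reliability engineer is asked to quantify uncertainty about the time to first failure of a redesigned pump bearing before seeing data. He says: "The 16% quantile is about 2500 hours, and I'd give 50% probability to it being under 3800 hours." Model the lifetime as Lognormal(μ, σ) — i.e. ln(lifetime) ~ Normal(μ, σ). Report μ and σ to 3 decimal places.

If T ~ Lognormal(μ,σ) then ln T ~ Normal(μ,σ), so the p-quantile of ln T is μ + z_p·σ.
ln(2500) = 7.824 and ln(3800) = 8.243; z_{0.16} = -0.9945, z_{0.5} = 0.
σ = (8.243 − 7.824)/(0 − (-0.9945)) = 0.421.
μ = 7.824 − (-0.9945)·0.421 = 8.243.

μ ≈ 8.243, σ ≈ 0.421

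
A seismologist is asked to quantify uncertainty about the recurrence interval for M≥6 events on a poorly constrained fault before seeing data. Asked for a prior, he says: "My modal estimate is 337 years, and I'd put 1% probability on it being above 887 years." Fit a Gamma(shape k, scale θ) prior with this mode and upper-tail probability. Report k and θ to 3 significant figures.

Gamma(k,θ) with k>1 has mode (k−1)θ, so θ = 337/(k−1).
Need P(X < 887) = 0.99 with θ tied to k this way. Start at k = 2, θ = 337: P(X<887) ≈ 0.739.
Too low — raise k to concentrate. Iterating converges to k ≈ 5.95.
Then θ = 337/(5.95−1) ≈ 68.

k ≈ 5.95, θ ≈ 68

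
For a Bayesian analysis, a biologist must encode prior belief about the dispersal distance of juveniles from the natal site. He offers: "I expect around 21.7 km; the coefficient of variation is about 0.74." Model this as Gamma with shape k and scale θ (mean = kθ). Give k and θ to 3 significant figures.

For Gamma(k, scale θ): mean = kθ, variance = kθ², so CV = 1/√k.
CV = 0.74, hence k = 1/CV² = 1.83.
Then θ = mean/k = 21.7/1.83 = 11.9.

k ≈ 1.83, θ ≈ 11.9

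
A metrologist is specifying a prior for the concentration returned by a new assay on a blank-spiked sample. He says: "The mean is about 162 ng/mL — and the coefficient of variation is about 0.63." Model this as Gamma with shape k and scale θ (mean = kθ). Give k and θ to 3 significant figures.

For Gamma(k, scale θ): mean = kθ, variance = kθ², so CV = 1/√k.
CV = 0.63, hence k = 1/CV² = 2.52.
Then θ = mean/k = 162/2.52 = 64.3.

k ≈ 2.52, θ ≈ 64.3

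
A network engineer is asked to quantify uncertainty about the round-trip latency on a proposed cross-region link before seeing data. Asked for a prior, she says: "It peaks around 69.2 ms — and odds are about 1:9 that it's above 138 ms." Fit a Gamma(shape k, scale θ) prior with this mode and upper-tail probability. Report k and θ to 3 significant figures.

k ≈ 5.02, θ ≈ 17.2

Gamma(k,θ) with k>1 has mode (k−1)θ, so θ = 69.2/(k−1).
Need P(X < 138) = 0.9 with θ tied to k this way. Start at k = 2, θ = 69.2: P(X<138) ≈ 0.592.
Too low — raise k to concentrate. Iterating converges to k ≈ 5.02.
Then θ = 69.2/(5.02−1) ≈ 17.2.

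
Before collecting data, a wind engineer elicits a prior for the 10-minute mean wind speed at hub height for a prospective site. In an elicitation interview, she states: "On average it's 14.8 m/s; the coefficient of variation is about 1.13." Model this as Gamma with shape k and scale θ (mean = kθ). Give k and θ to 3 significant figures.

k ≈ 0.783, θ ≈ 18.9

For Gamma(k, scale θ): mean = kθ, variance = kθ², so CV = 1/√k.
CV = 1.13, hence k = 1/CV² = 0.783.
Then θ = mean/k = 14.8/0.783 = 18.9.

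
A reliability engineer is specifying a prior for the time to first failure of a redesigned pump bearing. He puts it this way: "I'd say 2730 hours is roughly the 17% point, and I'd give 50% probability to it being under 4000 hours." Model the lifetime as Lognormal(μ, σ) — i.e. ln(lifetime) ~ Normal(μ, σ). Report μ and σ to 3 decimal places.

μ ≈ 8.294, σ ≈ 0.400

If T ~ Lognormal(μ,σ) then ln T ~ Normal(μ,σ), so the p-quantile of ln T is μ + z_p·σ.
ln(2730) = 7.912 and ln(4000) = 8.294; z_{0.17} = -0.9542, z_{0.5} = 0.
σ = (8.294 − 7.912)/(0 − (-0.9542)) = 0.400.
μ = 7.912 − (-0.9542)·0.400 = 8.294.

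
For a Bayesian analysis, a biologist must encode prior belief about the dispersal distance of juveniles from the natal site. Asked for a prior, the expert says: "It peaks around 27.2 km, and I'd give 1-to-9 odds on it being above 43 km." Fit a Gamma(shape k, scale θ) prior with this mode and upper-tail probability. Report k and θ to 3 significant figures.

Gamma(k,θ) with k>1 has mode (k−1)θ, so θ = 27.2/(k−1).
Need P(X < 43) = 0.9 with θ tied to k this way. Start at k = 2, θ = 27.2: P(X<43) ≈ 0.469.
Too low — raise k to concentrate. Iterating converges to k ≈ 9.94.
Then θ = 27.2/(9.94−1) ≈ 3.04.

k ≈ 9.94, θ ≈ 3.04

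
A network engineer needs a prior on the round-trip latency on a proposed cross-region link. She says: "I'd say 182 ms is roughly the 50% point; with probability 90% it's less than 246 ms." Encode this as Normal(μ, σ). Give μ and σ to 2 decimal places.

For Normal(μ,σ), the p-quantile is μ + z_p·σ. Here z_{0.5} = 0, z_{0.9} = 1.282.
So 182 = μ + 0σ and 246 = μ + 1.282σ.
Subtracting: σ = (246 − 182)/(1.282 − (0)) = 49.94.
Then μ = 182 − (0)·49.94 = 182.00.

μ = 182.00, σ = 49.94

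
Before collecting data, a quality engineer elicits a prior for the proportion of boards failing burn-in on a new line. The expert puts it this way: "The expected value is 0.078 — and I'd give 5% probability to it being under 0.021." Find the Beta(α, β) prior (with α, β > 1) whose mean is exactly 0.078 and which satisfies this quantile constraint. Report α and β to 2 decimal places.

With mean 0.078 fixed, write α = 0.078s, β = 0.922s where s = α+β.
Need P(θ < 0.021) = 0.05 under Beta(0.078s, 0.922s). Normal approximation: (q−m)/√(m(1−m)/s) ≈ z_{0.05} = -1.64, so s ≈ 0.078·0.922·(-1.64)²/(0.021−0.078)² = 59.9.
At s = 59.9: P(θ<0.021) ≈ 0.013. Adjusting to match 0.05 gives s ≈ 36.14.
So α = 0.078·36.14 ≈ 2.82, β = 0.922·36.14 ≈ 33.32.

α ≈ 2.82, β ≈ 33.32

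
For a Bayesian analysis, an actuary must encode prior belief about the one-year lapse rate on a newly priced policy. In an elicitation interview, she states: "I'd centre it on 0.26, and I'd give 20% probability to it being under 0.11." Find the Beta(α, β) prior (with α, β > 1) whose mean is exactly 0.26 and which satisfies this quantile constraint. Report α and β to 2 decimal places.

α ≈ 1.60, β ≈ 4.55

With mean 0.26 fixed, write α = 0.26s, β = 0.74s where s = α+β.
Need P(θ < 0.11) = 0.2 under Beta(0.26s, 0.74s). Normal approximation: (q−m)/√(m(1−m)/s) ≈ z_{0.2} = -0.842, so s ≈ 0.26·0.74·(-0.842)²/(0.11−0.26)² = 6.1.
At s = 6.1: P(θ<0.11) ≈ 0.202. Adjusting to match 0.2 gives s ≈ 6.14.
So α = 0.26·6.14 ≈ 1.60, β = 0.74·6.14 ≈ 4.55.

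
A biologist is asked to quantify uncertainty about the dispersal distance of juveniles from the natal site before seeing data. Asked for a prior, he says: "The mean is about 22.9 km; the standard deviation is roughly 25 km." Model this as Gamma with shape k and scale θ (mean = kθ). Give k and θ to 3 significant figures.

k ≈ 0.839, θ ≈ 27.3

For Gamma(k, scale θ): mean = kθ, variance = kθ², so CV = 1/√k.
CV = SD/mean = 25/22.9 = 1.092, hence k = 1/CV² = 0.839.
Then θ = mean/k = 22.9/0.839 = 27.3.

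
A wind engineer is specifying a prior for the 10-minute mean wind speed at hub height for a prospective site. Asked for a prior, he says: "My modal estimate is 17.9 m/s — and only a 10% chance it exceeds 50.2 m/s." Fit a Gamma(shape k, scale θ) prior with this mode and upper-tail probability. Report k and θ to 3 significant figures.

k ≈ 2.8, θ ≈ 9.96

Gamma(k,θ) with k>1 has mode (k−1)θ, so θ = 17.9/(k−1).
Need P(X < 50.2) = 0.9 with θ tied to k this way. Start at k = 2, θ = 17.9: P(X<50.2) ≈ 0.770.
Too low — raise k to concentrate. Iterating converges to k ≈ 2.8.
Then θ = 17.9/(2.8−1) ≈ 9.96.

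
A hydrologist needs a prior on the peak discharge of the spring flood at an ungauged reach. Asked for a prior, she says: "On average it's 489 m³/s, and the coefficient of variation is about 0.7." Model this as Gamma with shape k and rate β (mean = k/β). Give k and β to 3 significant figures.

For Gamma(k, rate β): mean = k/β, variance = k/β², so CV = 1/√k.
CV = 0.7, hence k = 1/CV² = 2.04.
Then β = k/mean = 2.04/489 = 0.00417.

k ≈ 2.04, β ≈ 0.00417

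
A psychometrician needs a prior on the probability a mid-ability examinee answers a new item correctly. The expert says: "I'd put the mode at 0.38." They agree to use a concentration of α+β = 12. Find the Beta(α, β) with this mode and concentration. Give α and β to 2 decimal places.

For α,β > 1 the Beta mode is (α−1)/(α+β−2). With α+β = 12, the mode is (α−1)/10.
Set (α−1)/10 = 0.38 → α = 1 + 0.38·10 = 4.80.
β = 12 − α = 7.20.

α = 4.80, β = 7.20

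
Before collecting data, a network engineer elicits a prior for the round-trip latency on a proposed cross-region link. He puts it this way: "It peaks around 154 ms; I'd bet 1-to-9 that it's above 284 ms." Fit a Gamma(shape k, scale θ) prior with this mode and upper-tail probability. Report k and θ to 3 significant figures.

k ≈ 6.09, θ ≈ 30.2

Gamma(k,θ) with k>1 has mode (k−1)θ, so θ = 154/(k−1).
Need P(X < 284) = 0.9 with θ tied to k this way. Start at k = 2, θ = 154: P(X<284) ≈ 0.550.
Too low — raise k to concentrate. Iterating converges to k ≈ 6.09.
Then θ = 154/(6.09−1) ≈ 30.2.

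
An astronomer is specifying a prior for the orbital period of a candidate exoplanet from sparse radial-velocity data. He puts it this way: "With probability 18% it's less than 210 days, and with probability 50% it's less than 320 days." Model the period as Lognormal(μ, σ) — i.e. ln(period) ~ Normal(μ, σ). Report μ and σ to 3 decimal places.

μ ≈ 5.768, σ ≈ 0.460

If T ~ Lognormal(μ,σ) then ln T ~ Normal(μ,σ), so the p-quantile of ln T is μ + z_p·σ.
ln(210) = 5.347 and ln(320) = 5.768; z_{0.18} = -0.9154, z_{0.5} = 0.
σ = (5.768 − 5.347)/(0 − (-0.9154)) = 0.460.
μ = 5.347 − (-0.9154)·0.460 = 5.768.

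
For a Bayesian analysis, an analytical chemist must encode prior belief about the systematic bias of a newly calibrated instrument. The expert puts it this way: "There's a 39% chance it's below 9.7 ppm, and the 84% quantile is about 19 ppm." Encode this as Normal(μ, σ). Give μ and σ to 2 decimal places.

μ = 11.74, σ = 7.30

For Normal(μ,σ), the p-quantile is μ + z_p·σ. Here z_{0.39} = -0.2793, z_{0.84} = 0.9945.
So 9.7 = μ − 0.2793σ and 19 = μ + 0.9945σ.
Subtracting: σ = (19 − 9.7)/(0.9945 − (-0.2793)) = 7.30.
Then μ = 9.7 − (-0.2793)·7.30 = 11.74.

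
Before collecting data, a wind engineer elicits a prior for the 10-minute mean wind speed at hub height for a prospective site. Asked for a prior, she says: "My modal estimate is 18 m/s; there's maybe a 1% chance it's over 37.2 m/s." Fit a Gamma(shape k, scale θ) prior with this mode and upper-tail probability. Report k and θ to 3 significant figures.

Gamma(k,θ) with k>1 has mode (k−1)θ, so θ = 18/(k−1).
Need P(X < 37.2) = 0.99 with θ tied to k this way. Start at k = 2, θ = 18: P(X<37.2) ≈ 0.612.
Too low — raise k to concentrate. Iterating converges to k ≈ 10.3.
Then θ = 18/(10.3−1) ≈ 1.94.

k ≈ 10.3, θ ≈ 1.94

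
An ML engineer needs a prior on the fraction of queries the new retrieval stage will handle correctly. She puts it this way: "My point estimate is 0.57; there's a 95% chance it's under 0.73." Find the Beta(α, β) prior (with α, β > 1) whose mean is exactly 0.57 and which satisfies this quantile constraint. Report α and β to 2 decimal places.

With mean 0.57 fixed, write α = 0.57s, β = 0.43s where s = α+β.
Need P(θ < 0.73) = 0.95 under Beta(0.57s, 0.43s). Normal approximation: (q−m)/√(m(1−m)/s) ≈ z_{0.95} = 1.64, so s ≈ 0.57·0.43·(1.64)²/(0.73−0.57)² = 25.9.
At s = 25.9: P(θ<0.73) ≈ 0.957. Adjusting to match 0.95 gives s ≈ 23.93.
So α = 0.57·23.93 ≈ 13.64, β = 0.43·23.93 ≈ 10.29.

α ≈ 13.64, β ≈ 10.29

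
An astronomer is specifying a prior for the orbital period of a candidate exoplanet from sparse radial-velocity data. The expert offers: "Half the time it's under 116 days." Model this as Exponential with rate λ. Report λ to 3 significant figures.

λ ≈ 0.00598

Exponential median = ln 2 / λ, so λ = ln 2 / 116.0 = 0.00598.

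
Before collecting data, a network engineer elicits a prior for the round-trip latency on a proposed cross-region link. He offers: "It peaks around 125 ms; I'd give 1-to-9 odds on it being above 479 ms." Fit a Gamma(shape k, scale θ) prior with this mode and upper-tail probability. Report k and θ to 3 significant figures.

Gamma(k,θ) with k>1 has mode (k−1)θ, so θ = 125/(k−1).
Need P(X < 479) = 0.9 with θ tied to k this way. Start at k = 2, θ = 125: P(X<479) ≈ 0.895.
Too low — raise k to concentrate. Iterating converges to k ≈ 2.02.
Then θ = 125/(2.02−1) ≈ 122.

k ≈ 2.02, θ ≈ 122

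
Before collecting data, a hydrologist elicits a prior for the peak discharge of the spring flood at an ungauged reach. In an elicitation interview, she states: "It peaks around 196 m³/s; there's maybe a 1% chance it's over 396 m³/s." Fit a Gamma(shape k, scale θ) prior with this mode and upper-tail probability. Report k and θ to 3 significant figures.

k ≈ 10.9, θ ≈ 19.8

Gamma(k,θ) with k>1 has mode (k−1)θ, so θ = 196/(k−1).
Need P(X < 396) = 0.99 with θ tied to k this way. Start at k = 2, θ = 196: P(X<396) ≈ 0.599.
Too low — raise k to concentrate. Iterating converges to k ≈ 10.9.
Then θ = 196/(10.9−1) ≈ 19.8.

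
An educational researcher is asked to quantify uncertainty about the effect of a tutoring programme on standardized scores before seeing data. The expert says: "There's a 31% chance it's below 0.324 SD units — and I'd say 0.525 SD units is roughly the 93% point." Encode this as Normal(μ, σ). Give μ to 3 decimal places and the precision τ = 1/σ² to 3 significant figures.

For Normal(μ,σ), the p-quantile is μ + z_p·σ. Here z_{0.31} = -0.4959, z_{0.93} = 1.476.
So 0.324 = μ − 0.4959σ and 0.525 = μ + 1.476σ.
Subtracting: σ = (0.525 − 0.324)/(1.476 − (-0.4959)) = 0.102.
Then μ = 0.324 − (-0.4959)·0.102 = 0.375.
Precision τ = 1/σ² = 1/0.1019² = 96.2.

μ = 0.375, τ = 96.2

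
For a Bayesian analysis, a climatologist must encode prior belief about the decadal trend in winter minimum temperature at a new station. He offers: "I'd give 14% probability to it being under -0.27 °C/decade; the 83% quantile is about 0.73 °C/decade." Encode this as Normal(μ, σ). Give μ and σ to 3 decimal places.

μ = 0.261, σ = 0.492

The p-quantile of Normal(μ,σ) is μ + z_p·σ, with z_{0.14} = -1.08 and z_{0.83} = 0.9542.
Eliminate σ: μ = (z₂·x₁ − z₁·x₂)/(z₂ − z₁) = (0.9542·-0.27 − (-1.08)·0.73)/2.034 = 0.261.
Then σ = (x₂ − x₁)/(z₂ − z₁) = (0.73 − -0.27)/2.034 = 0.492.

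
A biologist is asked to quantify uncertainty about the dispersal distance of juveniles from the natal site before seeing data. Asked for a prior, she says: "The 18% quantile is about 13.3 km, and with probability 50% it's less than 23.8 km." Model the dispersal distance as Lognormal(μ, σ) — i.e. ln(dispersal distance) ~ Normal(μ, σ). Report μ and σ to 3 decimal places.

If T ~ Lognormal(μ,σ) then ln T ~ Normal(μ,σ), so the p-quantile of ln T is μ + z_p·σ.
ln(13.3) = 2.588 and ln(23.8) = 3.17; z_{0.18} = -0.9154, z_{0.5} = 0.
σ = (3.17 − 2.588)/(0 − (-0.9154)) = 0.636.
μ = 2.588 − (-0.9154)·0.636 = 3.170.

μ ≈ 3.170, σ ≈ 0.636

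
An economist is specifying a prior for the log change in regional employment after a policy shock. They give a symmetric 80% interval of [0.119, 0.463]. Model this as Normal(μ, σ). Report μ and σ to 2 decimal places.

A symmetric 80% interval runs μ ± z·σ with z = 1.282.
Half-width = 0.172, so σ = 0.172/1.282 = 0.13.
μ is the interval midpoint, 0.29.

μ = 0.29, σ = 0.13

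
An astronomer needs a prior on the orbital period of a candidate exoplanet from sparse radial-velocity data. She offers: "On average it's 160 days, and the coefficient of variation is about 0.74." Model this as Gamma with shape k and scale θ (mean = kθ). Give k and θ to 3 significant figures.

k ≈ 1.83, θ ≈ 87.6

For Gamma(k, scale θ): mean = kθ, variance = kθ², so CV = 1/√k.
CV = 0.74, hence k = 1/CV² = 1.83.
Then θ = mean/k = 160/1.83 = 87.6.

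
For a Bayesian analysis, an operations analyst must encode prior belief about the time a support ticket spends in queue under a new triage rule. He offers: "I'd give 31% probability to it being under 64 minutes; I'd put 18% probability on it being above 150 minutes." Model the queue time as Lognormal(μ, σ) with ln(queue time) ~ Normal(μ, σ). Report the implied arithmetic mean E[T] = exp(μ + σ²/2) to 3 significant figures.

If T ~ Lognormal(μ,σ) then ln T ~ Normal(μ,σ), so the p-quantile of ln T is μ + z_p·σ.
ln(64) = 4.159 and ln(150) = 5.011; z_{0.31} = -0.4959, z_{0.82} = 0.9154.
σ = (5.011 − 4.159)/(0.9154 − (-0.4959)) = 0.604.
μ = 4.159 − (-0.4959)·0.604 = 4.458.
E[T] = exp(μ + σ²/2) = exp(4.458 + 0.1821) = 104 minutes.

E[T] ≈ 104 minutes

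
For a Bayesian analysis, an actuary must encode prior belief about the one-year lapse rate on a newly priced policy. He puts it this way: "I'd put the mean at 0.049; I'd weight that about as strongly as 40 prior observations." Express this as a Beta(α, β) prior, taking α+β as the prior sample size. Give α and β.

α = 1.96, β = 38.04

Under the effective-sample-size interpretation, Beta(α, β) has prior mean α/(α+β) and prior sample size α+β.
So α+β = 40 and α/(α+β) = 0.049, giving α = 0.049·40 = 1.96 and β = 40 − 1.96 = 38.04.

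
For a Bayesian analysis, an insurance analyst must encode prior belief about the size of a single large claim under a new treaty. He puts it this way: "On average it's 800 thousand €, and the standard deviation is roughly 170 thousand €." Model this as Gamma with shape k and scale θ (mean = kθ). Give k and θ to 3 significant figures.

k ≈ 22.1, θ ≈ 36.1

For Gamma(k, scale θ): mean = kθ, variance = kθ², so CV = 1/√k.
CV = SD/mean = 170/800 = 0.2125, hence k = 1/CV² = 22.1.
Then θ = mean/k = 800/22.1 = 36.1.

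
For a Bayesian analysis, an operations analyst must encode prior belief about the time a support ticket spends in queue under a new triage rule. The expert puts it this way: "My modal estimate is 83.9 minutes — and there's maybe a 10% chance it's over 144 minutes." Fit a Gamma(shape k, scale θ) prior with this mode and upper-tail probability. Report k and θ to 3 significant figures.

Gamma(k,θ) with k>1 has mode (k−1)θ, so θ = 83.9/(k−1).
Need P(X < 144) = 0.9 with θ tied to k this way. Start at k = 2, θ = 83.9: P(X<144) ≈ 0.512.
Too low — raise k to concentrate. Iterating converges to k ≈ 7.49.
Then θ = 83.9/(7.49−1) ≈ 12.9.

k ≈ 7.49, θ ≈ 12.9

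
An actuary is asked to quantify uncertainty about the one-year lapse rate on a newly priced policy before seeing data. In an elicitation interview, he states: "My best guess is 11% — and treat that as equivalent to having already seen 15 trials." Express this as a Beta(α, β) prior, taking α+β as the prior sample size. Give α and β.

Under the effective-sample-size interpretation, Beta(α, β) has prior mean α/(α+β) and prior sample size α+β.
So α+β = 15 and α/(α+β) = 0.11, giving α = 0.11·15 = 1.65 and β = 15 − 1.65 = 13.35.

α = 1.65, β = 13.35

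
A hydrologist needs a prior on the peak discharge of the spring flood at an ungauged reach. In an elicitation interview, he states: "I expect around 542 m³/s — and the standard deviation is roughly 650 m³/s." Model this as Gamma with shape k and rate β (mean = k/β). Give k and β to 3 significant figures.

k ≈ 0.695, β ≈ 0.00128

For Gamma(k, rate β): mean = k/β, variance = k/β², so CV = 1/√k.
CV = SD/mean = 650/542 = 1.199, hence k = 1/CV² = 0.695.
Then β = k/mean = 0.695/542 = 0.00128.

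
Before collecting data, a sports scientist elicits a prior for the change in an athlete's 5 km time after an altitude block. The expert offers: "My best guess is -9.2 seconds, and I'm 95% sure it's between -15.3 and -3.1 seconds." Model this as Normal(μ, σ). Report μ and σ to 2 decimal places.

μ = -9.20, σ = 3.11

A symmetric 95% interval runs μ ± z·σ with z = 1.96.
Half-width = 6.1, so σ = 6.1/1.96 = 3.11.
μ is the stated best guess, -9.20.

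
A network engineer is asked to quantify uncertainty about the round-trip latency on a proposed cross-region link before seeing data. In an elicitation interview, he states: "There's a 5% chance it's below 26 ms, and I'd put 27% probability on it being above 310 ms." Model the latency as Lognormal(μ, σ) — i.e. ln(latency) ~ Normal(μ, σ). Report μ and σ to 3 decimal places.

μ ≈ 5.064, σ ≈ 1.098

If T ~ Lognormal(μ,σ) then ln T ~ Normal(μ,σ), so the p-quantile of ln T is μ + z_p·σ.
ln(26) = 3.258 and ln(310) = 5.737; z_{0.05} = -1.645, z_{0.73} = 0.6128.
σ = (5.737 − 3.258)/(0.6128 − (-1.645)) = 1.098.
μ = 3.258 − (-1.645)·1.098 = 5.064.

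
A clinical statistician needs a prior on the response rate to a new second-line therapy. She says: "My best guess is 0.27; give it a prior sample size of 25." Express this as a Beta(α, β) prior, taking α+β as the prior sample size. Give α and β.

Under the effective-sample-size interpretation, Beta(α, β) has prior mean α/(α+β) and prior sample size α+β.
So α+β = 25 and α/(α+β) = 0.27, giving α = 0.27·25 = 6.75 and β = 25 − 6.75 = 18.25.

α = 6.75, β = 18.25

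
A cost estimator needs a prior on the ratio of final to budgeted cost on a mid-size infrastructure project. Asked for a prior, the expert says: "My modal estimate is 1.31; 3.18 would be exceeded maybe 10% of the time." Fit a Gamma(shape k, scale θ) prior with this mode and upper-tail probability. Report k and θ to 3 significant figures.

Gamma(k,θ) with k>1 has mode (k−1)θ, so θ = 1.31/(k−1).
Need P(X < 3.18) = 0.9 with θ tied to k this way. Start at k = 2, θ = 1.31: P(X<3.18) ≈ 0.697.
Too low — raise k to concentrate. Iterating converges to k ≈ 3.44.
Then θ = 1.31/(3.44−1) ≈ 0.536.

k ≈ 3.44, θ ≈ 0.536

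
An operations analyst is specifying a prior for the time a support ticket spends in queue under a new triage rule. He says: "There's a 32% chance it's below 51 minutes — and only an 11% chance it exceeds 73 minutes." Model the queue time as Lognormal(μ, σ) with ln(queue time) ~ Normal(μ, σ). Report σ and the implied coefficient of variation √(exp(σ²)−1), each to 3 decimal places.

σ ≈ 0.212, CV ≈ 0.214

If T ~ Lognormal(μ,σ) then ln T ~ Normal(μ,σ), so the p-quantile of ln T is μ + z_p·σ.
ln(51) = 3.932 and ln(73) = 4.29; z_{0.32} = -0.4677, z_{0.89} = 1.227.
σ = (4.29 − 3.932)/(1.227 − (-0.4677)) = 0.212.
μ = 3.932 − (-0.4677)·0.212 = 4.031.
CV = √(exp(σ²)−1) = √(exp(0.0448)−1) = 0.214.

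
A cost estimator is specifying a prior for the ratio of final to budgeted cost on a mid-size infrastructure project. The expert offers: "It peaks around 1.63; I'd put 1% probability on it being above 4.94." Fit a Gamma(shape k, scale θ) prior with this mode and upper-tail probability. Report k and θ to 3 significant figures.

Gamma(k,θ) with k>1 has mode (k−1)θ, so θ = 1.63/(k−1).
Need P(X < 4.94) = 0.99 with θ tied to k this way. Start at k = 2, θ = 1.63: P(X<4.94) ≈ 0.805.
Too low — raise k to concentrate. Iterating converges to k ≈ 4.65.
Then θ = 1.63/(4.65−1) ≈ 0.446.

k ≈ 4.65, θ ≈ 0.446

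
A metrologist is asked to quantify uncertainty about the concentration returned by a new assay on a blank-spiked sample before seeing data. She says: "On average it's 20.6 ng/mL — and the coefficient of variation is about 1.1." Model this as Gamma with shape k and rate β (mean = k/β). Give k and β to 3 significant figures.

For Gamma(k, rate β): mean = k/β, variance = k/β², so CV = 1/√k.
CV = 1.1, hence k = 1/CV² = 0.826.
Then β = k/mean = 0.826/20.6 = 0.0401.

k ≈ 0.826, β ≈ 0.0401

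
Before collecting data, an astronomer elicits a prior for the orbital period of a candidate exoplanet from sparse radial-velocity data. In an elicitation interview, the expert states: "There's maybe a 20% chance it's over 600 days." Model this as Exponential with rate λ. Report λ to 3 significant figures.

P(T > 600.0) = e^(−λ·600.0) = 0.2, so λ = −ln(0.2)/600.0 = 0.00268.

λ ≈ 0.00268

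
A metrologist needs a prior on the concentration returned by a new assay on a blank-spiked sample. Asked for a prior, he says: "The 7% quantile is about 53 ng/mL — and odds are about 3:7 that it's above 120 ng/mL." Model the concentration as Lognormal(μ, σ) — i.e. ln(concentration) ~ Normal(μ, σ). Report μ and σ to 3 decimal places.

If T ~ Lognormal(μ,σ) then ln T ~ Normal(μ,σ), so the p-quantile of ln T is μ + z_p·σ.
ln(53) = 3.97 and ln(120) = 4.787; z_{0.07} = -1.476, z_{0.7} = 0.5244.
σ = (4.787 − 3.97)/(0.5244 − (-1.476)) = 0.409.
μ = 3.97 − (-1.476)·0.409 = 4.573.

μ ≈ 4.573, σ ≈ 0.409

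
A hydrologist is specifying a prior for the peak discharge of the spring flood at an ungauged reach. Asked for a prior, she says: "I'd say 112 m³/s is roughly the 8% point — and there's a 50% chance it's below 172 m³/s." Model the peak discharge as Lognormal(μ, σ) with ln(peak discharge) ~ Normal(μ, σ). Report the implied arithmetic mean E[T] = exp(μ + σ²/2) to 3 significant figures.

E[T] ≈ 180 m³/s

If T ~ Lognormal(μ,σ) then ln T ~ Normal(μ,σ), so the p-quantile of ln T is μ + z_p·σ.
ln(112) = 4.718 and ln(172) = 5.147; z_{0.08} = -1.405, z_{0.5} = 0.
σ = (5.147 − 4.718)/(0 − (-1.405)) = 0.305.
μ = 4.718 − (-1.405)·0.305 = 5.147.
E[T] = exp(μ + σ²/2) = exp(5.147 + 0.0466) = 180 m³/s.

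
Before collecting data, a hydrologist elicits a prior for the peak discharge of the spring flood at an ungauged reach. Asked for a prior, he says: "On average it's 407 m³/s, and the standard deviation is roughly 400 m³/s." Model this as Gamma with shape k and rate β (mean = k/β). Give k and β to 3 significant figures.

For Gamma(k, rate β): mean = k/β, variance = k/β², so CV = 1/√k.
CV = SD/mean = 400/407 = 0.9828, hence k = 1/CV² = 1.04.
Then β = k/mean = 1.04/407 = 0.00254.

k ≈ 1.04, β ≈ 0.00254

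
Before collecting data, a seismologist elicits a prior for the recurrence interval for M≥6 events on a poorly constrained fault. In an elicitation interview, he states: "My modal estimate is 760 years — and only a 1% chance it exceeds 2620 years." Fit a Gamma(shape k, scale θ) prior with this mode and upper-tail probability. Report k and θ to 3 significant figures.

k ≈ 3.84, θ ≈ 268

Gamma(k,θ) with k>1 has mode (k−1)θ, so θ = 760/(k−1).
Need P(X < 2620) = 0.99 with θ tied to k this way. Start at k = 2, θ = 760: P(X<2620) ≈ 0.858.
Too low — raise k to concentrate. Iterating converges to k ≈ 3.84.
Then θ = 760/(3.84−1) ≈ 268.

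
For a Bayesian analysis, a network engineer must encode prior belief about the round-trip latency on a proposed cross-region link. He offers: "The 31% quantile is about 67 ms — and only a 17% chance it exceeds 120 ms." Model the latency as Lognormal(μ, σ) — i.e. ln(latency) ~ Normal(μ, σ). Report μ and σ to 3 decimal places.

If T ~ Lognormal(μ,σ) then ln T ~ Normal(μ,σ), so the p-quantile of ln T is μ + z_p·σ.
ln(67) = 4.205 and ln(120) = 4.787; z_{0.31} = -0.4959, z_{0.83} = 0.9542.
σ = (4.787 − 4.205)/(0.9542 − (-0.4959)) = 0.402.
μ = 4.205 − (-0.4959)·0.402 = 4.404.

μ ≈ 4.404, σ ≈ 0.402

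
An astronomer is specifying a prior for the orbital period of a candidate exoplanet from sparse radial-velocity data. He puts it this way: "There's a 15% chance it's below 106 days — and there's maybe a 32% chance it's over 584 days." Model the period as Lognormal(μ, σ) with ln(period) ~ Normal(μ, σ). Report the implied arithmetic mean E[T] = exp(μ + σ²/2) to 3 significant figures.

E[T] ≈ 654 days

If T ~ Lognormal(μ,σ) then ln T ~ Normal(μ,σ), so the p-quantile of ln T is μ + z_p·σ.
ln(106) = 4.663 and ln(584) = 6.37; z_{0.15} = -1.036, z_{0.68} = 0.4677.
σ = (6.37 − 4.663)/(0.4677 − (-1.036)) = 1.135.
μ = 4.663 − (-1.036)·1.135 = 5.839.
E[T] = exp(μ + σ²/2) = exp(5.839 + 0.6436) = 654 days.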